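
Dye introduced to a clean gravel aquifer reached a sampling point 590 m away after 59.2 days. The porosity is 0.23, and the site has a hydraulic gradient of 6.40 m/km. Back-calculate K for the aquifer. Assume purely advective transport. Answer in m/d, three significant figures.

358 m/d

v = L / t = 590 / 59.2 = 9.966 m/d
K = v · n / i = 9.966 × 0.23 / 0.0064 = 358 m/d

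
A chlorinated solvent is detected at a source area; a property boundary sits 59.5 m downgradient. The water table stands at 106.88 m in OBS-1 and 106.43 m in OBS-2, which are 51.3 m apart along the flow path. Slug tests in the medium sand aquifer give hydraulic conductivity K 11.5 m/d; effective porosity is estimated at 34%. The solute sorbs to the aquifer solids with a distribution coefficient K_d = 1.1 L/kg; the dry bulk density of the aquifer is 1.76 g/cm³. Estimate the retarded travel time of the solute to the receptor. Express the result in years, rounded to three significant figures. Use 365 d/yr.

Hydraulic gradient i = (106.88 − 106.43) / 51.3 = 0.45 / 51.3 = 0.008772
Darcy flux q = K·i = 11.5 × 0.008772 = 0.1009 m/d
v_s = q/n_e = 0.1009/0.34 = 0.2967 m/d
Retardation R = 1 + ρ_b·K_d/n = 1 + 1.76×1.1/0.34 = 6.694
Contaminant velocity v_c = v/R = 0.2967/6.694 = 0.04432 m/d
t = L/v_c = 59.5/0.04432 = 1342 d
   = 1342/365 = 3.68 yr

3.68 years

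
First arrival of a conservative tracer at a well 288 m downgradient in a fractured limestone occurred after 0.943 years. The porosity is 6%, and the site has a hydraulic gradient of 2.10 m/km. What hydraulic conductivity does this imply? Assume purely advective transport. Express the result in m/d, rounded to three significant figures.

t = 0.943 years = 344.2 d
v = L / t = 288 / 344.2 = 0.8367 m/d
K = v · n / i = 0.8367 × 0.06 / 0.0021 = 23.9 m/d

23.9 m/d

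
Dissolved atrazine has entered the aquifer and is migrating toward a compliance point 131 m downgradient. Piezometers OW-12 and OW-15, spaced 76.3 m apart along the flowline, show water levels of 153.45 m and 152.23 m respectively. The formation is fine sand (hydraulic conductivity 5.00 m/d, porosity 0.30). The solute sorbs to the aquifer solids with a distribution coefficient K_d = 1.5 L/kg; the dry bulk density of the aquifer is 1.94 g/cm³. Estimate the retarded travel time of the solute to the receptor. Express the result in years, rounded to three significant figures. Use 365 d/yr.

Hydraulic gradient i = (153.45 − 152.23) / 76.3 = 1.22 / 76.3 = 0.01599
q = Ki = 5.00 × 0.01599 = 0.07995 m/d
v = Ki/n = 5.00·0.01599/0.30 = 0.2665 m/d
Retardation R = 1 + ρ_b·K_d/n = 1 + 1.94×1.5/0.30 = 10.70
Contaminant velocity v_c = v/R = 0.2665/10.70 = 0.02491 m/d
t = L/v_c = 131/0.02491 = 5260 d
   = 5260/365 = 14.4 yr

14.4 years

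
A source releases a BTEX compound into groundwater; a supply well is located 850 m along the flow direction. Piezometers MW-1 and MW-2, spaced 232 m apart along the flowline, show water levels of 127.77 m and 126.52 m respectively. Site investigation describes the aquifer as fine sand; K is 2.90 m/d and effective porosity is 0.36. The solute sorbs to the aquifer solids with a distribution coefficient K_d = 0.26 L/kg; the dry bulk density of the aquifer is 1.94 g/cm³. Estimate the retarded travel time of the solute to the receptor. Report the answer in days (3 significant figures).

47000 days

Hydraulic gradient i = (127.77 − 126.52) / 232 = 1.25 / 232 = 0.005388
Specific discharge q = 2.90 × 0.005388 = 0.01563 m/d
v_s = q/n_e = 0.01563/0.36 = 0.04340 m/d
Retardation R = 1 + ρ_b·K_d/n = 1 + 1.94×0.26/0.36 = 2.401
Contaminant velocity v_c = v/R = 0.04340/2.401 = 0.01808 m/d
t = L/v_c = 850/0.01808 = 47020 d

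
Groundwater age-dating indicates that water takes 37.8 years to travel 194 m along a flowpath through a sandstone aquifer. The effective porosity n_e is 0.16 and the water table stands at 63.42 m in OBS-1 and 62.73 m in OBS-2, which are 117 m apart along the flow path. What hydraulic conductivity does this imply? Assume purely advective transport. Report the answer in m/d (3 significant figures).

0.381 m/d

Hydraulic gradient i = (63.42 − 62.73) / 117 = 0.69 / 117 = 0.005897
t = 37.8 years = 13800 d
v = L / t = 194 / 13800 = 0.01406 m/d
K = v · n / i = 0.01406 × 0.16 / 0.005897 = 0.381 m/d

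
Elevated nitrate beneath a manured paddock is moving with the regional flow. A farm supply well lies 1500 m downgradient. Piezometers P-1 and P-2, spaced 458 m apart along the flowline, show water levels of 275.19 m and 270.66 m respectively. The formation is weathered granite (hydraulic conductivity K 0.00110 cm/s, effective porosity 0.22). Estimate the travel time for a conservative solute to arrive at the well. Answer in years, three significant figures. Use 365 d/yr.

Hydraulic gradient i = (275.19 − 270.66) / 458 = 4.53 / 458 = 0.009891
K = 0.00110 cm/s × 864 = 0.9504 m/d
Darcy flux q = K·i = 0.9504 × 0.009891 = 0.009400 m/d
v = Ki/n = 0.9504·0.009891/0.22 = 0.04273 m/d
t = L / v = 1500 / 0.04273 = 35110 d
   = 35110 / 365 = 96.2 yr

96.2 years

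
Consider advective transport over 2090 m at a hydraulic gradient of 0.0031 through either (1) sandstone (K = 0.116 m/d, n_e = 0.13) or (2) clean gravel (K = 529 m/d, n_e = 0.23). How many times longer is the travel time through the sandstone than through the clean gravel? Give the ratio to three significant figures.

2580

Unit 1 (sandstone): v = 0.116×0.0031/0.13 = 0.002766 m/d, t = 2090/0.002766 = 755600 d
Unit 2 (clean gravel): v = 529×0.0031/0.23 = 7.130 m/d, t = 2090/7.130 = 293.1 d
t(sandstone) / t(clean gravel) = 755600/293.1 = 2580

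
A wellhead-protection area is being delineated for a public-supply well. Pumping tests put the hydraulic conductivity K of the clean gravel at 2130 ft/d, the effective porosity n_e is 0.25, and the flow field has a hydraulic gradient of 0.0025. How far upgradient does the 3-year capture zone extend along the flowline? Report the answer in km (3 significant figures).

7.11 km

K = 2130 ft/d × 0.3048 = 649.2 m/d
Darcy flux q = K·i = 649.2 × 0.0025 = 1.623 m/d
v_s = q/n_e = 1.623/0.25 = 6.492 m/d
T = 3 yr × 365 = 1095 d
L = v × T = 6.492 × 1095 = 7109 m
   = 7.11 km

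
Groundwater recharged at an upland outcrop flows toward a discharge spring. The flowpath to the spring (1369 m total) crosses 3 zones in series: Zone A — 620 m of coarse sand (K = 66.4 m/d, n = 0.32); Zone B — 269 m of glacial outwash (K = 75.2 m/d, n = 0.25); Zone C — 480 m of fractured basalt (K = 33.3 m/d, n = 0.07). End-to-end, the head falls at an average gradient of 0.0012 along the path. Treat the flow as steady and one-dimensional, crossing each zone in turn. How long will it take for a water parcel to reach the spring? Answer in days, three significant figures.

Continuity: the same q passes through each zone, so ΔH = q·Σ(L_j/K_j) — the zones act as resistances in series.
Σ(L/K) = 620/66.4 + 269/75.2 + 480/33.3 = 9.337 + 3.577 + 14.41 = 27.33 d
K_eq = L_total / Σ(L/K) = 1369 / 27.33 = 50.09 m/d
q = K_eq · i = 50.09 × 0.0012 = 0.06011 m/d (same in every zone)
Zone A: v = q/n = 0.06011/0.32 = 0.1879 m/d → t_A = 620/0.1879 = 3300 d
Zone B: v = q/n = 0.06011/0.25 = 0.2404 m/d → t_B = 269/0.2404 = 1119 d
Zone C: v = q/n = 0.06011/0.07 = 0.8587 m/d → t_C = 480/0.8587 = 559.0 d
Total t = 3300 + 1119 + 559.0 = 4978 d

4980 days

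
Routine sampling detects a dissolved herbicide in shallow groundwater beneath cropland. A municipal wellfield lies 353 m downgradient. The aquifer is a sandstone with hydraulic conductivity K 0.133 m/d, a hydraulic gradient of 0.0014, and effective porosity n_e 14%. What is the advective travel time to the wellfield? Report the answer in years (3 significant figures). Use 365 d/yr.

Specific discharge q = 0.133 × 0.0014 = 1.862e-4 m/d
Seepage velocity v = q / n = 1.862e-4 / 0.14 = 0.001330 m/d
t = L / v = 353 / 0.001330 = 265400 d
   = 265400 / 365 = 727 yr

727 years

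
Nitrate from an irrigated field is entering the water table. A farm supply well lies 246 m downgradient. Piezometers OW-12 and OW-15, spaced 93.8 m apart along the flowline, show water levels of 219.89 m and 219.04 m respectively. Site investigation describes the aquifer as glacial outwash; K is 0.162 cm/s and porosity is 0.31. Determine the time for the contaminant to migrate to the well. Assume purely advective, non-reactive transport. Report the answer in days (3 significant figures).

60.1 days

Hydraulic gradient i = (219.89 − 219.04) / 93.8 = 0.85 / 93.8 = 0.009062
K = 0.162 cm/s × 864 = 140.0 m/d
Specific discharge q = 140.0 × 0.009062 = 1.268 m/d
v = Ki/n = 140.0·0.009062/0.31 = 4.092 m/d
t = L / v = 246 / 4.092 = 60.12 d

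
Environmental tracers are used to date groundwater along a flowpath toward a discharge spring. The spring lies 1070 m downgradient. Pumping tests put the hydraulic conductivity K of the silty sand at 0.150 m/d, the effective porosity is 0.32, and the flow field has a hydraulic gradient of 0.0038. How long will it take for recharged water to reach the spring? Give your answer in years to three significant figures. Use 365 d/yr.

q = Ki = 0.150 × 0.0038 = 5.700e-4 m/d
v = Ki/n = 0.150·0.0038/0.32 = 0.001781 m/d
t = L / v = 1070 / 0.001781 = 600700 d
   = 600700 / 365 = 1650 yr

1650 years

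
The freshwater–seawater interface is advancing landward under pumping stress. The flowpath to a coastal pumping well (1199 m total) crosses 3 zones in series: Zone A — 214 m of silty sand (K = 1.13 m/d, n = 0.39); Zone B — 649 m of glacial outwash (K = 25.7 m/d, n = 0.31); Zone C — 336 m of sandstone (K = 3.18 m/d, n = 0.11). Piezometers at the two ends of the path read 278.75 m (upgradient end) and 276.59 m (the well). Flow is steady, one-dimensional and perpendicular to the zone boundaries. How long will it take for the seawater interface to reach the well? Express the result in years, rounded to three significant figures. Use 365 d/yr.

131 years

Total head drop ΔH = 278.75 − 276.59 = 2.16 m
Continuity: the same q passes through each zone, so ΔH = q·Σ(L_j/K_j) — the zones act as resistances in series.
Σ(L/K) = 214/1.13 + 649/25.7 + 336/3.18 = 189.4 + 25.25 + 105.7 = 320.3 d
q = ΔH / Σ(L/K) = 2.16 / 320.3 = 0.006744 m/d (same in every zone)
Zone A: v = q/n = 0.006744/0.39 = 0.01729 m/d → t_A = 214/0.01729 = 12380 d
Zone B: v = q/n = 0.006744/0.31 = 0.02175 m/d → t_B = 649/0.02175 = 29830 d
Zone C: v = q/n = 0.006744/0.11 = 0.06131 m/d → t_C = 336/0.06131 = 5481 d
Total t = 12380 + 29830 + 5481 = 47690 d
   = 47690 / 365 = 131 yr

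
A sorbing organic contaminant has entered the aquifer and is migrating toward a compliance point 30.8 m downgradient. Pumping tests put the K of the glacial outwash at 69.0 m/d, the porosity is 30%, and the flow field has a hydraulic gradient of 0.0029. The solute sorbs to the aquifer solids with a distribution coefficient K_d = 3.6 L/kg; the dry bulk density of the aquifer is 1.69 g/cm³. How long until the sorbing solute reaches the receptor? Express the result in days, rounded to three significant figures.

983 days

Darcy flux q = K·i = 69.0 × 0.0029 = 0.2001 m/d
Seepage velocity v = q / n = 0.2001 / 0.30 = 0.6670 m/d
Retardation R = 1 + ρ_b·K_d/n = 1 + 1.69×3.6/0.30 = 21.28
Contaminant velocity v_c = v/R = 0.6670/21.28 = 0.03134 m/d
t = L/v_c = 30.8/0.03134 = 982.6 d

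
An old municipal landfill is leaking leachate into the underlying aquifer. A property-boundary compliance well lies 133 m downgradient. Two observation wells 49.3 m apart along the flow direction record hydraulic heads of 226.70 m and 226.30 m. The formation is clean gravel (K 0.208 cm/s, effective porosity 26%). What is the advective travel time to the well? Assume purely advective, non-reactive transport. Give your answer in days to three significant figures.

Hydraulic gradient i = (226.70 − 226.30) / 49.3 = 0.40 / 49.3 = 0.008114
K = 0.208 cm/s × 864 = 179.7 m/d
Darcy flux q = K·i = 179.7 × 0.008114 = 1.458 m/d
Average linear velocity = 1.458 / 0.26 = 5.608 m/d
t = L / v = 133 / 5.608 = 23.72 d

23.7 days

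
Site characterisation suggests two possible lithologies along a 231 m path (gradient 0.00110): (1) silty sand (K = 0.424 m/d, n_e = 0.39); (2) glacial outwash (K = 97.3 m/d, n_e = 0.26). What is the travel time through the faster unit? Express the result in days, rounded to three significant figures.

561 days

Unit 1 (silty sand): v = 0.424×0.0011/0.39 = 0.001196 m/d, t = 231/0.001196 = 193200 d
Unit 2 (glacial outwash): v = 97.3×0.0011/0.26 = 0.4117 m/d, t = 231/0.4117 = 561.2 d
Faster unit: t = 561 d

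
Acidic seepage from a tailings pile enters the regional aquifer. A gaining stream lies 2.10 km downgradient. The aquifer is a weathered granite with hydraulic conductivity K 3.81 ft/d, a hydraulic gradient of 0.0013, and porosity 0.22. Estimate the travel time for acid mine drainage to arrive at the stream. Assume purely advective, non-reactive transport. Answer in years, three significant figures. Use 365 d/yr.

838 years

K = 3.81 ft/d × 0.3048 = 1.161 m/d
Specific discharge q = 1.161 × 0.0013 = 0.001510 m/d
Average linear velocity = 0.001510 / 0.22 = 0.006862 m/d
L = 2.10 km = 2100 m
t = L / v = 2100 / 0.006862 = 306000 d
   = 306000 / 365 = 838 yr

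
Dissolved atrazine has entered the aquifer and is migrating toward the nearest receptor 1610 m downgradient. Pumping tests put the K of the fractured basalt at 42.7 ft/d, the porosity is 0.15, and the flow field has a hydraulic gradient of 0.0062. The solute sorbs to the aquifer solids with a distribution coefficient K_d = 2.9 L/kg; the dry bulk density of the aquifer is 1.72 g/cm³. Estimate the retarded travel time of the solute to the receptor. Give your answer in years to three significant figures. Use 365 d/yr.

281 years

K = 42.7 ft/d × 0.3048 = 13.01 m/d
Specific discharge q = 13.01 × 0.0062 = 0.08069 m/d
Seepage velocity v = q / n = 0.08069 / 0.15 = 0.5380 m/d
Retardation R = 1 + ρ_b·K_d/n = 1 + 1.72×2.9/0.15 = 34.25
Contaminant velocity v_c = v/R = 0.5380/34.25 = 0.01571 m/d
t = L/v_c = 1610/0.01571 = 102500 d
   = 102500/365 = 281 yr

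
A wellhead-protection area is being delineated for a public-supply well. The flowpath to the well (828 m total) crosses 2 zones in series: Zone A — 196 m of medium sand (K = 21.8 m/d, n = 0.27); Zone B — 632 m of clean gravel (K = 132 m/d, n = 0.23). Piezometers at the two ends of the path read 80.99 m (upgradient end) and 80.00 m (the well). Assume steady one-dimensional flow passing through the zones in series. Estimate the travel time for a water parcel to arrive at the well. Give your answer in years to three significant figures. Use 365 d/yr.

Total head drop ΔH = 80.99 − 80.00 = 0.99 m
Steady 1-D flow in series ⇒ the Darcy flux q is identical in every zone and the zone head losses add (resistances L/K in series).
Σ(L/K) = 196/21.8 + 632/132 = 8.991 + 4.788 = 13.78 d
q = ΔH / Σ(L/K) = 0.99 / 13.78 = 0.07185 m/d (same in every zone)
Zone A: v = q/n = 0.07185/0.27 = 0.2661 m/d → t_A = 196/0.2661 = 736.5 d
Zone B: v = q/n = 0.07185/0.23 = 0.3124 m/d → t_B = 632/0.3124 = 2023 d
Total t = 736.5 + 2023 = 2760 d
   = 2760 / 365 = 7.56 yr

7.56 years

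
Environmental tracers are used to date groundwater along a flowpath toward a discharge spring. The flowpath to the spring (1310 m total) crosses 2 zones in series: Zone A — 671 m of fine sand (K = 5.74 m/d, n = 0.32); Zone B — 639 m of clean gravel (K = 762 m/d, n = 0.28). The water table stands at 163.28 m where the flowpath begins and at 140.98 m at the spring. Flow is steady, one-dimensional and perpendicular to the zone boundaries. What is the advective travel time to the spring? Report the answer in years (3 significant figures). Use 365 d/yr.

Total head drop ΔH = 163.28 − 140.98 = 22.30 m
Continuity: the same q passes through each zone, so ΔH = q·Σ(L_j/K_j) — the zones act as resistances in series.
Σ(L/K) = 671/5.74 + 639/762 = 116.9 + 0.8386 = 117.7 d
q = ΔH / Σ(L/K) = 22.30 / 117.7 = 0.1894 m/d (same in every zone)
Zone A: v = q/n = 0.1894/0.32 = 0.5919 m/d → t_A = 671/0.5919 = 1134 d
Zone B: v = q/n = 0.1894/0.28 = 0.6764 m/d → t_B = 639/0.6764 = 944.6 d
Total t = 1134 + 944.6 = 2078 d
   = 2078 / 365 = 5.69 yr

5.69 years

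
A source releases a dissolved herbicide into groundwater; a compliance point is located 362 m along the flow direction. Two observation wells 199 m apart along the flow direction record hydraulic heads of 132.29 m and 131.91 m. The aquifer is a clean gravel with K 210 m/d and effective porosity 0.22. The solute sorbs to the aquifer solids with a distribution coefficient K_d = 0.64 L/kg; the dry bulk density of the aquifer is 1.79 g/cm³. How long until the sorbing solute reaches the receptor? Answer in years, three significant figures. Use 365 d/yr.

Hydraulic gradient i = (132.29 − 131.91) / 199 = 0.38 / 199 = 0.001910
Specific discharge q = 210 × 0.001910 = 0.4010 m/d
Seepage velocity v = q / n = 0.4010 / 0.22 = 1.823 m/d
Retardation R = 1 + ρ_b·K_d/n = 1 + 1.79×0.64/0.22 = 6.207
Contaminant velocity v_c = v/R = 1.823/6.207 = 0.2936 m/d
t = L/v_c = 362/0.2936 = 1233 d
   = 1233/365 = 3.38 yr

3.38 years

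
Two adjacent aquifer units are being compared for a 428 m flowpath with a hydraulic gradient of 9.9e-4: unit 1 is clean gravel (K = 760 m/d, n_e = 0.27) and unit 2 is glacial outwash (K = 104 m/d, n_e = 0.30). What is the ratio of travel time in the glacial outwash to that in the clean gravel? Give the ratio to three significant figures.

Unit 1 (clean gravel): v = 760×9.9e-4/0.27 = 2.787 m/d, t = 428/2.787 = 153.6 d
Unit 2 (glacial outwash): v = 104×9.9e-4/0.30 = 0.3432 m/d, t = 428/0.3432 = 1247 d
t(glacial outwash) / t(clean gravel) = 1247/153.6 = 8.12

8.12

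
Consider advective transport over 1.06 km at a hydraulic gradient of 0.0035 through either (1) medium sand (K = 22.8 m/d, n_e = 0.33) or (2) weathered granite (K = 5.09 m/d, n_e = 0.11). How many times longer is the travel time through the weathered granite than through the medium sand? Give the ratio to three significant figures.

Unit 1 (medium sand): v = 22.8×0.0035/0.33 = 0.2418 m/d, t = 1060/0.2418 = 4383 d
Unit 2 (weathered granite): v = 5.09×0.0035/0.11 = 0.1620 m/d, t = 1060/0.1620 = 6545 d
t(weathered granite) / t(medium sand) = 6545/4383 = 1.49

1.49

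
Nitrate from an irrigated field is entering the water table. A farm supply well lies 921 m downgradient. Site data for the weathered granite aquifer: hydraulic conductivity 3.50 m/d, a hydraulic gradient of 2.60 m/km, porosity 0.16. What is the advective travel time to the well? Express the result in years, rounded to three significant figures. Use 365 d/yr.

44.4 years

q = Ki = 3.50 × 0.0026 = 0.009100 m/d
Seepage velocity v = q / n = 0.009100 / 0.16 = 0.05688 m/d
t = L / v = 921 / 0.05688 = 16190 d
   = 16190 / 365 = 44.4 yr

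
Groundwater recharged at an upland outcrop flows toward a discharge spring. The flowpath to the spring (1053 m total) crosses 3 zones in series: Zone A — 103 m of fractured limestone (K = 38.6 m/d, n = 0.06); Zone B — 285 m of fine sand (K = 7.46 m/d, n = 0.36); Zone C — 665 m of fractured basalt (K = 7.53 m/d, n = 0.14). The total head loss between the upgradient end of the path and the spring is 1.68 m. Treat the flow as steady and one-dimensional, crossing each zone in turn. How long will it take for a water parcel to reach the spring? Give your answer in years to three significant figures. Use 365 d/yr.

Continuity: the same q passes through each zone, so ΔH = q·Σ(L_j/K_j) — the zones act as resistances in series.
Σ(L/K) = 103/38.6 + 285/7.46 + 665/7.53 = 2.668 + 38.20 + 88.31 = 129.2 d
q = ΔH / Σ(L/K) = 1.68 / 129.2 = 0.01300 m/d (same in every zone)
Zone A: v = q/n = 0.01300/0.06 = 0.2167 m/d → t_A = 103/0.2167 = 475.2 d
Zone B: v = q/n = 0.01300/0.36 = 0.03612 m/d → t_B = 285/0.03612 = 7890 d
Zone C: v = q/n = 0.01300/0.14 = 0.09289 m/d → t_C = 665/0.09289 = 7159 d
Total t = 475.2 + 7890 + 7159 = 15520 d
   = 15520 / 365 = 42.5 yr

42.5 years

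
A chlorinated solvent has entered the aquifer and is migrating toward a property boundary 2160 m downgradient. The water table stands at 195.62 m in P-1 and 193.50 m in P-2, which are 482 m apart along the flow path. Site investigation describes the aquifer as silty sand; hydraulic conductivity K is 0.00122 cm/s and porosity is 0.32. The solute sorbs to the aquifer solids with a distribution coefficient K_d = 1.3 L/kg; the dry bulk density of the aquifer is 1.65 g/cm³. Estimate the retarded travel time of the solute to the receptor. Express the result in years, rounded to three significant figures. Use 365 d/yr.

3150 years

Hydraulic gradient i = (195.62 − 193.50) / 482 = 2.12 / 482 = 0.004398
K = 0.00122 cm/s × 864 = 1.054 m/d
Darcy flux q = K·i = 1.054 × 0.004398 = 0.004636 m/d
v_s = q/n_e = 0.004636/0.32 = 0.01449 m/d
Retardation R = 1 + ρ_b·K_d/n = 1 + 1.65×1.3/0.32 = 7.703
Contaminant velocity v_c = v/R = 0.01449/7.703 = 0.001881 m/d
t = L/v_c = 2160/0.001881 = 1.148e6 d
   = 1.148e6/365 = 3150 yr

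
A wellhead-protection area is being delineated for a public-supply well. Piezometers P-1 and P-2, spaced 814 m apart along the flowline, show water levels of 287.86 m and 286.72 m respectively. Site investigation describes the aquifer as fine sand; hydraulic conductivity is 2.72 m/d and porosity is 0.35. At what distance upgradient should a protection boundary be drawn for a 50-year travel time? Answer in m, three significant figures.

199 m

Hydraulic gradient i = (287.86 − 286.72) / 814 = 1.14 / 814 = 0.001400
q = Ki = 2.72 × 0.001400 = 0.003809 m/d
Seepage velocity v = q / n = 0.003809 / 0.35 = 0.01088 m/d
T = 50 yr × 365 = 18250 d
L = v × T = 0.01088 × 18250 = 198.6 m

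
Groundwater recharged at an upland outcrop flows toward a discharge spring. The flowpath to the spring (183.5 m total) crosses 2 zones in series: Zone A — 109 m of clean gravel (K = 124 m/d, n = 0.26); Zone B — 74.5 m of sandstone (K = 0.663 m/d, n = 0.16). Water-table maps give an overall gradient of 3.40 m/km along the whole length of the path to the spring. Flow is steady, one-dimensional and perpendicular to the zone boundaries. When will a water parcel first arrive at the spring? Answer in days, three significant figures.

7310 days

For zones in series the flux q is common to all zones; the equivalent conductivity is the harmonic (thickness-weighted) mean, K_eq = L_total / Σ(L_j/K_j).
Σ(L/K) = 109/124 + 74.5/0.663 = 0.8790 + 112.4 = 113.2 d
K_eq = L_total / Σ(L/K) = 183.5 / 113.2 = 1.620 m/d
q = K_eq · i = 1.620 × 0.0034 = 0.005509 m/d (same in every zone)
Zone A: v = q/n = 0.005509/0.26 = 0.02119 m/d → t_A = 109/0.02119 = 5144 d
Zone B: v = q/n = 0.005509/0.16 = 0.03443 m/d → t_B = 74.5/0.03443 = 2164 d
Total t = 5144 + 2164 = 7308 d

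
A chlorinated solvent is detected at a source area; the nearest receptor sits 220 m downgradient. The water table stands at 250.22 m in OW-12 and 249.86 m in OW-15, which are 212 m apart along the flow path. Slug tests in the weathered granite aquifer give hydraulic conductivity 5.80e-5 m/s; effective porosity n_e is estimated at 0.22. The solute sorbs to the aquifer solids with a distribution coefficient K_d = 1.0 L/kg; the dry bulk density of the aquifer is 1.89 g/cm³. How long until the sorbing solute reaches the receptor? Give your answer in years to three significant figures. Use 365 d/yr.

Hydraulic gradient i = (250.22 − 249.86) / 212 = 0.36 / 212 = 0.001698
K = 5.80e-5 m/s × 86400 s/d = 5.011 m/d
Specific discharge q = 5.011 × 0.001698 = 0.008510 m/d
Seepage velocity v = q / n = 0.008510 / 0.22 = 0.03868 m/d
Retardation R = 1 + ρ_b·K_d/n = 1 + 1.89×1.0/0.22 = 9.591
Contaminant velocity v_c = v/R = 0.03868/9.591 = 0.004033 m/d
t = L/v_c = 220/0.004033 = 54550 d
   = 54550/365 = 149 yr

149 years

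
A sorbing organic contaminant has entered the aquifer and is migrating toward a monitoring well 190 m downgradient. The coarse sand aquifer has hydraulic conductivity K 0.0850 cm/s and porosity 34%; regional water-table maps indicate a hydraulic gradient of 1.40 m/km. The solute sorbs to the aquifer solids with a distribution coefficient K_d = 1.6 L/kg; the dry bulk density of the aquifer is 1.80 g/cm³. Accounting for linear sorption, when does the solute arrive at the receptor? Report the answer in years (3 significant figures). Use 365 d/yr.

16.3 years

K = 0.0850 cm/s × 864 = 73.44 m/d
Specific discharge q = 73.44 × 0.0014 = 0.1028 m/d
v_s = q/n_e = 0.1028/0.34 = 0.3024 m/d
Retardation R = 1 + ρ_b·K_d/n = 1 + 1.80×1.6/0.34 = 9.471
Contaminant velocity v_c = v/R = 0.3024/9.471 = 0.03193 m/d
t = L/v_c = 190/0.03193 = 5950 d
   = 5950/365 = 16.3 yr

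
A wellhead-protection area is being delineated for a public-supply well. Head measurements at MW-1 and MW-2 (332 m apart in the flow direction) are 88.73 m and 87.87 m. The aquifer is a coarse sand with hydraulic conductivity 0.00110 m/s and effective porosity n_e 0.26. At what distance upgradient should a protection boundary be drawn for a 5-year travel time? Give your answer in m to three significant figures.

Hydraulic gradient i = (88.73 − 87.87) / 332 = 0.86 / 332 = 0.002590
K = 0.00110 m/s × 86400 s/d = 95.04 m/d
Specific discharge q = 95.04 × 0.002590 = 0.2462 m/d
Seepage velocity v = q / n = 0.2462 / 0.26 = 0.9469 m/d
T = 5 yr × 365 = 1825 d
L = v × T = 0.9469 × 1825 = 1728 m

1730 m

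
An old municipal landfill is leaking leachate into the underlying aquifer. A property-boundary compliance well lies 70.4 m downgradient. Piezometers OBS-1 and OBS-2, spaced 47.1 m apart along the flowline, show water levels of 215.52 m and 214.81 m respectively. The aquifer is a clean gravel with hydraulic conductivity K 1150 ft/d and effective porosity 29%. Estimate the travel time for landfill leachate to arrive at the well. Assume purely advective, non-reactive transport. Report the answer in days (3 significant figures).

3.86 days

Hydraulic gradient i = (215.52 − 214.81) / 47.1 = 0.71 / 47.1 = 0.01507
K = 1150 ft/d × 0.3048 = 350.5 m/d
Specific discharge q = 350.5 × 0.01507 = 5.284 m/d
v_s = q/n_e = 5.284/0.29 = 18.22 m/d
t = L / v = 70.4 / 18.22 = 3.864 d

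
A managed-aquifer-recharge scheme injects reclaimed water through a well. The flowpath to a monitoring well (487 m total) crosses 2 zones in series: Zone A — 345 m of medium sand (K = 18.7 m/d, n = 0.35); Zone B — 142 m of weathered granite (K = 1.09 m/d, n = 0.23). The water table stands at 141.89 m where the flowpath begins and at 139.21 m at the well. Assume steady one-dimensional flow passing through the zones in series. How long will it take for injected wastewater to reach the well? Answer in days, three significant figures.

Total head drop ΔH = 141.89 − 139.21 = 2.68 m
Steady 1-D flow in series ⇒ the Darcy flux q is identical in every zone and the zone head losses add (resistances L/K in series).
Σ(L/K) = 345/18.7 + 142/1.09 = 18.45 + 130.3 = 148.7 d
q = ΔH / Σ(L/K) = 2.68 / 148.7 = 0.01802 m/d (same in every zone)
Zone A: v = q/n = 0.01802/0.35 = 0.05149 m/d → t_A = 345/0.05149 = 6701 d
Zone B: v = q/n = 0.01802/0.23 = 0.07835 m/d → t_B = 142/0.07835 = 1812 d
Total t = 6701 + 1812 = 8513 d

8510 days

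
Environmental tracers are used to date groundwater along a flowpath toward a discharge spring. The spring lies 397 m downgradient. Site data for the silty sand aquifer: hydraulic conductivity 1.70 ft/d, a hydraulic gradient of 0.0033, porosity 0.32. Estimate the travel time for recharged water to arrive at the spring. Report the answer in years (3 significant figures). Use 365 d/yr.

K = 1.70 ft/d × 0.3048 = 0.5182 m/d
Specific discharge q = 0.5182 × 0.0033 = 0.001710 m/d
v = Ki/n = 0.5182·0.0033/0.32 = 0.005344 m/d
t = L / v = 397 / 0.005344 = 74300 d
   = 74300 / 365 = 204 yr

204 years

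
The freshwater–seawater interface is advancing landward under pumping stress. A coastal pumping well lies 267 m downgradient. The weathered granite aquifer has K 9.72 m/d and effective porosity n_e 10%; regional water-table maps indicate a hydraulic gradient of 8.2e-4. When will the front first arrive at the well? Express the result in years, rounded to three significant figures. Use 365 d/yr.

Darcy flux q = K·i = 9.72 × 8.2e-4 = 0.007970 m/d
v = Ki/n = 9.72·8.2e-4/0.10 = 0.07970 m/d
t = L / v = 267 / 0.07970 = 3350 d
   = 3350 / 365 = 9.18 yr

9.18 years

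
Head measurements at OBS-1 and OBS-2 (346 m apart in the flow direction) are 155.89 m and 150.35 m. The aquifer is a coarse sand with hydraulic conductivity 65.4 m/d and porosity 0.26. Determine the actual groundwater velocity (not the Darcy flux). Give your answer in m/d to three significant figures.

Hydraulic gradient i = (155.89 − 150.35) / 346 = 5.54 / 346 = 0.01601
q = Ki = 65.4 × 0.01601 = 1.047 m/d
Average linear velocity = 1.047 / 0.26 = 4.028 m/d

4.03 m/d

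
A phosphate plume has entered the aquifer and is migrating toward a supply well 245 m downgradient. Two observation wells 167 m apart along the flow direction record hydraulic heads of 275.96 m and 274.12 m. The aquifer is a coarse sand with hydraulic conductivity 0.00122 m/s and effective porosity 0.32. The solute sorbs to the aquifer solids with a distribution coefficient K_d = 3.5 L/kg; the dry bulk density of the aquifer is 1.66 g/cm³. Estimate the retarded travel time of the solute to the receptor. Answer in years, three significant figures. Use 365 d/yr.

Hydraulic gradient i = (275.96 − 274.12) / 167 = 1.84 / 167 = 0.01102
K = 0.00122 m/s × 86400 s/d = 105.4 m/d
Specific discharge q = 105.4 × 0.01102 = 1.161 m/d
v_s = q/n_e = 1.161/0.32 = 3.629 m/d
Retardation R = 1 + ρ_b·K_d/n = 1 + 1.66×3.5/0.32 = 19.16
Contaminant velocity v_c = v/R = 3.629/19.16 = 0.1895 m/d
t = L/v_c = 245/0.1895 = 1293 d
   = 1293/365 = 3.54 yr

3.54 years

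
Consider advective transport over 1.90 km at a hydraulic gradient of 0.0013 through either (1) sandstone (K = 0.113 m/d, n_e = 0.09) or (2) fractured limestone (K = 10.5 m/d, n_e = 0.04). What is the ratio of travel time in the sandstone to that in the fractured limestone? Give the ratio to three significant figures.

Unit 1 (sandstone): v = 0.113×0.0013/0.09 = 0.001632 m/d, t = 1900/0.001632 = 1.164e6 d
Unit 2 (fractured limestone): v = 10.5×0.0013/0.04 = 0.3412 m/d, t = 1900/0.3412 = 5568 d
t(sandstone) / t(fractured limestone) = 1.164e6/5568 = 209

209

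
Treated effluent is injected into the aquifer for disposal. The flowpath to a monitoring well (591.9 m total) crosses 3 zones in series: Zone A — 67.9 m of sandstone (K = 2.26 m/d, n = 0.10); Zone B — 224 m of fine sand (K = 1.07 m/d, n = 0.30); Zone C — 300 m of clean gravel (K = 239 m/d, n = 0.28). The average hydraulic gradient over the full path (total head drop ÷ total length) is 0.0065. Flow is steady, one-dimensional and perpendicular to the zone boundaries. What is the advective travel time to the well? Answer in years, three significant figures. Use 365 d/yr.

For zones in series the flux q is common to all zones; the equivalent conductivity is the harmonic (thickness-weighted) mean, K_eq = L_total / Σ(L_j/K_j).
Σ(L/K) = 67.9/2.26 + 224/1.07 + 300/239 = 30.04 + 209.3 + 1.255 = 240.6 d
K_eq = L_total / Σ(L/K) = 591.9 / 240.6 = 2.460 m/d
q = K_eq · i = 2.460 × 0.0065 = 0.01599 m/d (same in every zone)
Zone A: v = q/n = 0.01599/0.10 = 0.1599 m/d → t_A = 67.9/0.1599 = 424.7 d
Zone B: v = q/n = 0.01599/0.30 = 0.05329 m/d → t_B = 224/0.05329 = 4203 d
Zone C: v = q/n = 0.01599/0.28 = 0.05710 m/d → t_C = 300/0.05710 = 5254 d
Total t = 424.7 + 4203 + 5254 = 9882 d
   = 9882 / 365 = 27.1 yr

27.1 years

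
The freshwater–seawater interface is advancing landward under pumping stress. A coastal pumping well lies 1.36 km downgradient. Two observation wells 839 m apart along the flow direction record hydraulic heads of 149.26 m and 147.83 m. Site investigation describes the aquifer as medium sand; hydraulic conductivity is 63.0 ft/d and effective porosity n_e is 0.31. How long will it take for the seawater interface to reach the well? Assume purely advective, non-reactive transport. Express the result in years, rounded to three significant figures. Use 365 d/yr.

Hydraulic gradient i = (149.26 − 147.83) / 839 = 1.43 / 839 = 0.001704
K = 63.0 ft/d × 0.3048 = 19.20 m/d
Specific discharge q = 19.20 × 0.001704 = 0.03273 m/d
Seepage velocity v = q / n = 0.03273 / 0.31 = 0.1056 m/d
L = 1.36 km = 1360 m
t = L / v = 1360 / 0.1056 = 12880 d
   = 12880 / 365 = 35.3 yr

35.3 years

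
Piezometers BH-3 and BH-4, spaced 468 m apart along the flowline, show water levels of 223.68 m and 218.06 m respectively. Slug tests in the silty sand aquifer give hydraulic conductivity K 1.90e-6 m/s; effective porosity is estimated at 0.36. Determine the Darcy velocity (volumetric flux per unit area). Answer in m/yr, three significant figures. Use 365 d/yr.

0.720 m/yr

Hydraulic gradient i = (223.68 − 218.06) / 468 = 5.62 / 468 = 0.01201
K = 1.90e-6 m/s × 86400 s/d = 0.1642 m/d
q = Ki = 0.1642 × 0.01201 = 0.001971 m/d
   = 0.001971 × 365 = 0.720 m/yr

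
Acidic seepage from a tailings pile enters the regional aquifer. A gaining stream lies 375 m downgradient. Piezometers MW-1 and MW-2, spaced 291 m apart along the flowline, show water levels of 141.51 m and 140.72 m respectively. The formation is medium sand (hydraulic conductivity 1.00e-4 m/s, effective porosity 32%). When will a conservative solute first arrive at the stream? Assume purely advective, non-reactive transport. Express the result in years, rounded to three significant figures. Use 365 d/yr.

14.0 years

Hydraulic gradient i = (141.51 − 140.72) / 291 = 0.79 / 291 = 0.002715
K = 1.00e-4 m/s × 86400 s/d = 8.640 m/d
q = Ki = 8.640 × 0.002715 = 0.02346 m/d
Average linear velocity = 0.02346 / 0.32 = 0.07330 m/d
t = L / v = 375 / 0.07330 = 5116 d
   = 5116 / 365 = 14.0 yr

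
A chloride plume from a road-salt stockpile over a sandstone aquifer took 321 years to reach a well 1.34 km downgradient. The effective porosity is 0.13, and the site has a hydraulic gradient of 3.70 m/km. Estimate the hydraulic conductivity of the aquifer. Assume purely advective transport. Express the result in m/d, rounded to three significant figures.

0.402 m/d

t = 321 years = 117200 d
L = 1.34 km = 1340 m
v = L / t = 1340 / 117200 = 0.01144 m/d
K = v · n / i = 0.01144 × 0.13 / 0.0037 = 0.402 m/d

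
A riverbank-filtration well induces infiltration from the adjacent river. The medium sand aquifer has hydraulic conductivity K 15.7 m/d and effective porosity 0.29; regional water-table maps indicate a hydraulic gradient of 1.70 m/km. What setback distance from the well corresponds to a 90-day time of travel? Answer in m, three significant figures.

8.28 m

q = Ki = 15.7 × 0.0017 = 0.02669 m/d
v = Ki/n = 15.7·0.0017/0.29 = 0.09203 m/d
L = v × T = 0.09203 × 90 = 8.283 m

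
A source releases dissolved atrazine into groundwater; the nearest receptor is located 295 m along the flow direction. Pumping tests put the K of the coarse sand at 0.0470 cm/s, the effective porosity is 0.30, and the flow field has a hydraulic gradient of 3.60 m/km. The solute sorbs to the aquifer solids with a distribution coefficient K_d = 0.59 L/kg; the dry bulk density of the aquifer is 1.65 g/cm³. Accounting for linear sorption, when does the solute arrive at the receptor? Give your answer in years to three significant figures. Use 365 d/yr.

7.04 years

K = 0.0470 cm/s × 864 = 40.61 m/d
Darcy flux q = K·i = 40.61 × 0.0036 = 0.1462 m/d
Average linear velocity = 0.1462 / 0.30 = 0.4873 m/d
Retardation R = 1 + ρ_b·K_d/n = 1 + 1.65×0.59/0.30 = 4.245
Contaminant velocity v_c = v/R = 0.4873/4.245 = 0.1148 m/d
t = L/v_c = 295/0.1148 = 2570 d
   = 2570/365 = 7.04 yr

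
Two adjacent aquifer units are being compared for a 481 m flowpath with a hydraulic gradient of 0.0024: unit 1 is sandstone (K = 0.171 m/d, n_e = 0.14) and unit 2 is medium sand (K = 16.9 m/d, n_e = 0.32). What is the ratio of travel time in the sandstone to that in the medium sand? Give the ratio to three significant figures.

43.2

Unit 1 (sandstone): v = 0.171×0.0024/0.14 = 0.002931 m/d, t = 481/0.002931 = 164100 d
Unit 2 (medium sand): v = 16.9×0.0024/0.32 = 0.1267 m/d, t = 481/0.1267 = 3795 d
t(sandstone) / t(medium sand) = 164100/3795 = 43.2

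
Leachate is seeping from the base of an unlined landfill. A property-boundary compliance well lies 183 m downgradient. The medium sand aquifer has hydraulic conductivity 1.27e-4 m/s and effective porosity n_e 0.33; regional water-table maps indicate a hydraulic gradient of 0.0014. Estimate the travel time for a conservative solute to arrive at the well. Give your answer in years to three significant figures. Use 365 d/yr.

10.8 years

K = 1.27e-4 m/s × 86400 s/d = 10.97 m/d
Darcy flux q = K·i = 10.97 × 0.0014 = 0.01536 m/d
v_s = q/n_e = 0.01536/0.33 = 0.04655 m/d
t = L / v = 183 / 0.04655 = 3931 d
   = 3931 / 365 = 10.8 yr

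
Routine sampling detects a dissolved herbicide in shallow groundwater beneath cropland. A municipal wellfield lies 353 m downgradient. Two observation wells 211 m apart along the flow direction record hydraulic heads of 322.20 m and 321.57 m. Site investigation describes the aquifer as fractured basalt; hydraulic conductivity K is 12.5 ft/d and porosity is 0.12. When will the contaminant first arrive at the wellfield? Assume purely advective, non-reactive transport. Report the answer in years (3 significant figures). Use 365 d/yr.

Hydraulic gradient i = (322.20 − 321.57) / 211 = 0.63 / 211 = 0.002986
K = 12.5 ft/d × 0.3048 = 3.810 m/d
Specific discharge q = 3.810 × 0.002986 = 0.01138 m/d
v_s = q/n_e = 0.01138/0.12 = 0.09480 m/d
t = L / v = 353 / 0.09480 = 3724 d
   = 3724 / 365 = 10.2 yr

10.2 years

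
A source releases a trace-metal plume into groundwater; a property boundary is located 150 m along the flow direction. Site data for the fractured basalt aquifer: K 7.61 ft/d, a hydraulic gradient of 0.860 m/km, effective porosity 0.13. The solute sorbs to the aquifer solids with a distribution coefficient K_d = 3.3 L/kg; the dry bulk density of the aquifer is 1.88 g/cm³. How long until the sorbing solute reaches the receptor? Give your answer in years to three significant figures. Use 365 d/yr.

1300 years

K = 7.61 ft/d × 0.3048 = 2.320 m/d
Darcy flux q = K·i = 2.320 × 8.6e-4 = 0.001995 m/d
Seepage velocity v = q / n = 0.001995 / 0.13 = 0.01534 m/d
Retardation R = 1 + ρ_b·K_d/n = 1 + 1.88×3.3/0.13 = 48.72
Contaminant velocity v_c = v/R = 0.01534/48.72 = 3.149e-4 m/d
t = L/v_c = 150/3.149e-4 = 476300 d
   = 476300/365 = 1300 yr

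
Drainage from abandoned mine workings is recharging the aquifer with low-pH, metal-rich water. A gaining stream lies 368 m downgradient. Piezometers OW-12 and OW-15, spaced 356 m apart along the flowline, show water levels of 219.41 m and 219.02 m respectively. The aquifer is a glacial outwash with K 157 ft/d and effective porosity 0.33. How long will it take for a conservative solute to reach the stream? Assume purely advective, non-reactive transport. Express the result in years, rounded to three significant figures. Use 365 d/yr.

6.35 years

Hydraulic gradient i = (219.41 − 219.02) / 356 = 0.39 / 356 = 0.001096
K = 157 ft/d × 0.3048 = 47.85 m/d
Darcy flux q = K·i = 47.85 × 0.001096 = 0.05242 m/d
Average linear velocity = 0.05242 / 0.33 = 0.1589 m/d
t = L / v = 368 / 0.1589 = 2317 d
   = 2317 / 365 = 6.35 yr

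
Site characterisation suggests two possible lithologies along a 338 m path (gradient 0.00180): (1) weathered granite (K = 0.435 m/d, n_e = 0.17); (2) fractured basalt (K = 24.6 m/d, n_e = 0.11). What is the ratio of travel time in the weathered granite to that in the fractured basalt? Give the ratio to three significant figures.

87.4

Unit 1 (weathered granite): v = 0.435×0.0018/0.17 = 0.004606 m/d, t = 338/0.004606 = 73380 d
Unit 2 (fractured basalt): v = 24.6×0.0018/0.11 = 0.4025 m/d, t = 338/0.4025 = 839.7 d
t(weathered granite) / t(fractured basalt) = 73380/839.7 = 87.4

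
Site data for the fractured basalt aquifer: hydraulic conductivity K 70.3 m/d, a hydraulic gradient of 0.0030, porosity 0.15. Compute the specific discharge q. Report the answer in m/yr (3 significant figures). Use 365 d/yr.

77.0 m/yr

q = Ki = 70.3 × 0.0030 = 0.2109 m/d
   = 0.2109 × 365 = 77.0 m/yr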